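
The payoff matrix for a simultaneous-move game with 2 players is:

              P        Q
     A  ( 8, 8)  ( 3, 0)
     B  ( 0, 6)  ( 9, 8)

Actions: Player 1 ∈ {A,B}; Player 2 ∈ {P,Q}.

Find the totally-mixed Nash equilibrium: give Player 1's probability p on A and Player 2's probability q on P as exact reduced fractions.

P1 mixes 1/5 on A; P2 mixes 3/7 on P

P1 indiff ⇒ q·8+(1-q)·3 = q·0+(1-q)·9 ⇒ q(8) = (1-q)(6) ⇒ q = 3/7
P2 indiff ⇒ p·8+(1-p)·6 = p·0+(1-p)·8 ⇒ p(8) = (1-p)(2) ⇒ p = 1/5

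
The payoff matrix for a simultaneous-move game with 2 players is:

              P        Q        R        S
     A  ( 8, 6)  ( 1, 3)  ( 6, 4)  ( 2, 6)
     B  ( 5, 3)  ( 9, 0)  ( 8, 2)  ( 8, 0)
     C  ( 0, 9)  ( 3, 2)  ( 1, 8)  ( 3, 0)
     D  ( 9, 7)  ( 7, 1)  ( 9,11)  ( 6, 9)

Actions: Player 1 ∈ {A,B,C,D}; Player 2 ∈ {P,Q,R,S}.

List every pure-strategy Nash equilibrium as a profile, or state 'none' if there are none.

(A,P): not NE [P1→D gives 9>8]
(A,Q): not NE [P1→B gives 9>1; P2→S gives 6>3]
(A,R): not NE [P1→D gives 9>6; P2→S gives 6>4]
(A,S): not NE [P1→B gives 8>2]
(B,P): not NE [P1→D gives 9>5]
(B,Q): not NE [P2→P gives 3>0]
(B,R): not NE [P1→D gives 9>8; P2→P gives 3>2]
(B,S): not NE [P2→P gives 3>0]
(C,P): not NE [P1→D gives 9>0]
(C,Q): not NE [P1→B gives 9>3; P2→P gives 9>2]
(C,R): not NE [P1→D gives 9>1; P2→P gives 9>8]
(C,S): not NE [P1→B gives 8>3; P2→P gives 9>0]
(D,P): not NE [P2→R gives 11>7]
(D,Q): not NE [P1→B gives 9>7; P2→R gives 11>1]
(D,R): NE
(D,S): not NE [P1→B gives 8>6; P2→R gives 11>9]

Nash profiles: (D,R)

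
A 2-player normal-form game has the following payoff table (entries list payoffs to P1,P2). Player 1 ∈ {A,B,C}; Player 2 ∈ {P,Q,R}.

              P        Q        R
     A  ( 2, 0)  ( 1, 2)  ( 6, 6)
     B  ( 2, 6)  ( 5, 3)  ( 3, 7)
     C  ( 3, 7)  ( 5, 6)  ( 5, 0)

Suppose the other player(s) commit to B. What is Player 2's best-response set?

BR_2 = {R}

u_2(P vs B) = 6
u_2(Q vs B) = 3
u_2(R vs B) = 7
max payoff 7 at {R}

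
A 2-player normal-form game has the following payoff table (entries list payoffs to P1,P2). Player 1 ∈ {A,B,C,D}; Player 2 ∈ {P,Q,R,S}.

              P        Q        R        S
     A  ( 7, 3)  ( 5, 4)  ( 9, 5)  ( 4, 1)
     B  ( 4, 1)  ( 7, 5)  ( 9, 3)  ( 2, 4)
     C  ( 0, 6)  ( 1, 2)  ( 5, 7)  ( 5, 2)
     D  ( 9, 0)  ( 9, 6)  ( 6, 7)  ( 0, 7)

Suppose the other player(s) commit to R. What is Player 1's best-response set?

argmax u_1 = {A,B}

u_1(A vs R) = 9
u_1(B vs R) = 9
u_1(C vs R) = 5
u_1(D vs R) = 6
max payoff 9 at {A,B}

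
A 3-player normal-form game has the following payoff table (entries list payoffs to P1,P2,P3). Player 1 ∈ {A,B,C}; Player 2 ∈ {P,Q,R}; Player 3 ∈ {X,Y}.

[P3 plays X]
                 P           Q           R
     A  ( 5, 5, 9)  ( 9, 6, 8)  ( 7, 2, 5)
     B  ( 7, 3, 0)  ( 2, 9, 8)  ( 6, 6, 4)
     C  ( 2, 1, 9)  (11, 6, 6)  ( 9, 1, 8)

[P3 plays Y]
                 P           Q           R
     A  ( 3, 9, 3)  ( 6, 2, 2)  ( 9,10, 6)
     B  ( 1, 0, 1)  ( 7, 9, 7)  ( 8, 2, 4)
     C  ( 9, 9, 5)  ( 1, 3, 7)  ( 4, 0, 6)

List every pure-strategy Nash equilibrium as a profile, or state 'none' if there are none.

(A,P,X): not NE [P1→B gives 7>5; P2→Q gives 6>5]
(A,P,Y): not NE [P1→C gives 9>3; P2→R gives 10>9; P3→X gives 9>3]
(A,Q,X): not NE [P1→C gives 11>9]
(A,Q,Y): not NE [P1→B gives 7>6; P2→R gives 10>2; P3→X gives 8>2]
(A,R,X): not NE [P1→C gives 9>7; P2→Q gives 6>2; P3→Y gives 6>5]
(A,R,Y): NE
(B,P,X): not NE [P2→Q gives 9>3; P3→Y gives 1>0]
(B,P,Y): not NE [P1→C gives 9>1; P2→Q gives 9>0]
(B,Q,X): not NE [P1→C gives 11>2]
(B,Q,Y): not NE [P3→X gives 8>7]
(B,R,X): not NE [P1→C gives 9>6; P2→Q gives 9>6]
(B,R,Y): not NE [P1→A gives 9>8; P2→Q gives 9>2]
(C,P,X): not NE [P1→B gives 7>2; P2→Q gives 6>1]
(C,P,Y): not NE [P3→X gives 9>5]
(C,Q,X): not NE [P3→Y gives 7>6]
(C,Q,Y): not NE [P1→B gives 7>1; P2→P gives 9>3]
(C,R,X): not NE [P2→Q gives 6>1]
(C,R,Y): not NE [P1→A gives 9>4; P2→P gives 9>0; P3→X gives 8>6]

Nash profiles: (A,R,Y)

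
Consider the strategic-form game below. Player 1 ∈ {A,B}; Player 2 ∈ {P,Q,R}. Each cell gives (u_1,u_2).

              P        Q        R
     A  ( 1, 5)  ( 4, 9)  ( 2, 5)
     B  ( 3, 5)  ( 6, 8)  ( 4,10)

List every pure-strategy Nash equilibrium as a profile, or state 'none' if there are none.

NE set: (B,R)

(A,P): not NE [P1→B gives 3>1; P2→Q gives 9>5]
(A,Q): not NE [P1→B gives 6>4]
(A,R): not NE [P1→B gives 4>2; P2→Q gives 9>5]
(B,P): not NE [P2→R gives 10>5]
(B,Q): not NE [P2→R gives 10>8]
(B,R): NE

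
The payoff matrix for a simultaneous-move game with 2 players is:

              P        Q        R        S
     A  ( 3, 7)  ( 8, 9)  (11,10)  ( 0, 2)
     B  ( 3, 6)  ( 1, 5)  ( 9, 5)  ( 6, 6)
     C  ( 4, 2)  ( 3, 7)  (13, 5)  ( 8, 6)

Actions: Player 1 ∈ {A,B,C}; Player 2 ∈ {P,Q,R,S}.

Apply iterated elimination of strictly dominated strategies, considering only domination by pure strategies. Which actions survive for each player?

P1 drop B (C beats it: P:4>3 Q:3>1 R:13>9 S:8>6)
P2 drop P (Q beats it: A:9>7 C:7>2)
P2 drop S (Q beats it: A:9>2 C:7>6)
P1→{A,C} P2→{Q,R}

Survivors P1:{A,C} P2:{Q,R}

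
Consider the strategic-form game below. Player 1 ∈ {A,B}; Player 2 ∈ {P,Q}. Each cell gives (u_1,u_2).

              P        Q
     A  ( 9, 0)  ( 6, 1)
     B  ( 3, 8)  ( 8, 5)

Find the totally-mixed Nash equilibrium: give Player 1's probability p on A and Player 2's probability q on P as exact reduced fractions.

p=3/4, q=1/4

P1 indiff ⇒ q·9+(1-q)·6 = q·3+(1-q)·8 ⇒ q(6) = (1-q)(2) ⇒ q = 1/4
P2 indiff ⇒ p·0+(1-p)·8 = p·1+(1-p)·5 ⇒ p(-1) = (1-p)(-3) ⇒ p = 3/4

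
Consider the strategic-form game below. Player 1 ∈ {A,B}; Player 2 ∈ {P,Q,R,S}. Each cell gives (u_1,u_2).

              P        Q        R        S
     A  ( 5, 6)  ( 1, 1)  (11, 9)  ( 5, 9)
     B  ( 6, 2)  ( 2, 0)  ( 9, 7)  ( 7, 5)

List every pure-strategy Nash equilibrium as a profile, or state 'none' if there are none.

(A,P): not NE [P1→B gives 6>5; P2→S gives 9>6]
(A,Q): not NE [P1→B gives 2>1; P2→S gives 9>1]
(A,R): NE
(A,S): not NE [P1→B gives 7>5]
(B,P): not NE [P2→R gives 7>2]
(B,Q): not NE [P2→R gives 7>0]
(B,R): not NE [P1→A gives 11>9]
(B,S): not NE [P2→R gives 7>5]

Nash profiles: (A,R)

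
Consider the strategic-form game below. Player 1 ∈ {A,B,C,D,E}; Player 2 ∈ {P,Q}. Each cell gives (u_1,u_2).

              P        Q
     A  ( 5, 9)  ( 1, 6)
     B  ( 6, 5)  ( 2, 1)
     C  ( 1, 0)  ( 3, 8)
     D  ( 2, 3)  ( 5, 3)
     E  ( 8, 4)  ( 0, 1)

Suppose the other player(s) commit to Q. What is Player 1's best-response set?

BR_1 = {D}

u_1(A vs Q) = 1
u_1(B vs Q) = 2
u_1(C vs Q) = 3
u_1(D vs Q) = 5
u_1(E vs Q) = 0
max payoff 5 at {D}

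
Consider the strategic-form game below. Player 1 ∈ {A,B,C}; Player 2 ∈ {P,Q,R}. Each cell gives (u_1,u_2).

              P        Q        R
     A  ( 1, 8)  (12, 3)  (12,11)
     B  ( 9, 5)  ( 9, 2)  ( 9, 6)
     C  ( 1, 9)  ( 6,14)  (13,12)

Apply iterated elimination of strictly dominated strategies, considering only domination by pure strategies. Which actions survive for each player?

Survivors P1:{A,C} P2:{Q,R}

P2 drop P (R beats it: A:11>8 B:6>5 C:12>9)
P1 drop B (A beats it: Q:12>9 R:12>9)
P1→{A,C} P2→{Q,R}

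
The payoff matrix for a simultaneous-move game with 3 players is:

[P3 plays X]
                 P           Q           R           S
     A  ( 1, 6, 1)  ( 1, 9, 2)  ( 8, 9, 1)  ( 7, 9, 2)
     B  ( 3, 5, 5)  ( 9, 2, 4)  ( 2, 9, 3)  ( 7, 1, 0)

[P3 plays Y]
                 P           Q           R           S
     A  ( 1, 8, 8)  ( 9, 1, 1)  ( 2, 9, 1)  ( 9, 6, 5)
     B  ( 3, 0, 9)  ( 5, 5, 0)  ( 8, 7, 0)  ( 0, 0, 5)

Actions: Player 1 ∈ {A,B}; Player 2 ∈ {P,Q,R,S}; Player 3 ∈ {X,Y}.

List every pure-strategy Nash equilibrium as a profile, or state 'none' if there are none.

NE set: (A,R,X)

(A,P,X): not NE [P1→B gives 3>1; P2→S gives 9>6; P3→Y gives 8>1]
(A,P,Y): not NE [P1→B gives 3>1; P2→R gives 9>8]
(A,Q,X): not NE [P1→B gives 9>1]
(A,Q,Y): not NE [P2→R gives 9>1; P3→X gives 2>1]
(A,R,X): NE
(A,R,Y): not NE [P1→B gives 8>2]
(A,S,X): not NE [P3→Y gives 5>2]
(A,S,Y): not NE [P2→R gives 9>6]
(B,P,X): not NE [P2→R gives 9>5; P3→Y gives 9>5]
(B,P,Y): not NE [P2→R gives 7>0]
(B,Q,X): not NE [P2→R gives 9>2]
(B,Q,Y): not NE [P1→A gives 9>5; P2→R gives 7>5; P3→X gives 4>0]
(B,R,X): not NE [P1→A gives 8>2]
(B,R,Y): not NE [P3→X gives 3>0]
(B,S,X): not NE [P2→R gives 9>1; P3→Y gives 5>0]
(B,S,Y): not NE [P1→A gives 9>0; P2→R gives 7>0]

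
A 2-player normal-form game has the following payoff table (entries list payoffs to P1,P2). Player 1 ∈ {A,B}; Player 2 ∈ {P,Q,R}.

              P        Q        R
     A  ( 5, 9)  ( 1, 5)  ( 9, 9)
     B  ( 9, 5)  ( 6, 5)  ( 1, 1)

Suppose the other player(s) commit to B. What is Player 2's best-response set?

u_2(P vs B) = 5
u_2(Q vs B) = 5
u_2(R vs B) = 1
max payoff 5 at {P,Q}

P2 best: {P,Q}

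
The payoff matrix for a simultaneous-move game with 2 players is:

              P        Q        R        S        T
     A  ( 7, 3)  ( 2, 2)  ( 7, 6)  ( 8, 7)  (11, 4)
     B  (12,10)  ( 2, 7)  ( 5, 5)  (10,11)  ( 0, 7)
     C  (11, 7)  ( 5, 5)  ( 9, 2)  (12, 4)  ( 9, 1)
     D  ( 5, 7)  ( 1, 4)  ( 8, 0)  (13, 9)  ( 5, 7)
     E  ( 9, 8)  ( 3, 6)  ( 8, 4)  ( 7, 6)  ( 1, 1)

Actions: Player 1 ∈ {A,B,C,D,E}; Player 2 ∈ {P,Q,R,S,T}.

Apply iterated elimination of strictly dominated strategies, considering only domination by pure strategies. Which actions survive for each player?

P1 drop E (C beats it: P:11>9 Q:5>3 R:9>8 S:12>7 T:9>1)
P2 drop Q (P beats it: A:3>2 B:10>7 C:7>5 D:7>4)
P2 drop R (S beats it: A:7>6 B:11>5 C:4>2 D:9>0)
P2 drop T (S beats it: A:7>4 B:11>7 C:4>1 D:9>7)
P1 drop A (B beats it: P:12>7 S:10>8)
P1→{B,C,D} P2→{P,S}

IESDS → P1:{B,C,D} P2:{P,S}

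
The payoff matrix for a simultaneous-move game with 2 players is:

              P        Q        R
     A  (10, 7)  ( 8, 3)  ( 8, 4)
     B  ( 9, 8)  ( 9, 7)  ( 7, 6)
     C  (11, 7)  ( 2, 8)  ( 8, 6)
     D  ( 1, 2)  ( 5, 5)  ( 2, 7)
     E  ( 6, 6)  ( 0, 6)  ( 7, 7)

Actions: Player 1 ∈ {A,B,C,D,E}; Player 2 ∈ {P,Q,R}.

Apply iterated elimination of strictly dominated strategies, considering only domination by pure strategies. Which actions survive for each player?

P1 drop D (A beats it: P:10>1 Q:8>5 R:8>2)
P1 drop E (A beats it: P:10>6 Q:8>0 R:8>7)
P2 drop R (P beats it: A:7>4 B:8>6 C:7>6)
P1→{A,B,C} P2→{P,Q}

IESDS → P1:{A,B,C} P2:{P,Q}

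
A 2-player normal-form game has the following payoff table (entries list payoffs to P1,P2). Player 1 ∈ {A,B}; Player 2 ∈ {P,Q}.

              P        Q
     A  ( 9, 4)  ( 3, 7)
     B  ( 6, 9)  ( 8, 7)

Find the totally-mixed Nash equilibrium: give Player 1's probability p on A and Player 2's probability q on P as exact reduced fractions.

(p,q) = (2/5, 5/8)

P1 indiff ⇒ q·9+(1-q)·3 = q·6+(1-q)·8 ⇒ q(3) = (1-q)(5) ⇒ q = 5/8
P2 indiff ⇒ p·4+(1-p)·9 = p·7+(1-p)·7 ⇒ p(-3) = (1-p)(-2) ⇒ p = 2/5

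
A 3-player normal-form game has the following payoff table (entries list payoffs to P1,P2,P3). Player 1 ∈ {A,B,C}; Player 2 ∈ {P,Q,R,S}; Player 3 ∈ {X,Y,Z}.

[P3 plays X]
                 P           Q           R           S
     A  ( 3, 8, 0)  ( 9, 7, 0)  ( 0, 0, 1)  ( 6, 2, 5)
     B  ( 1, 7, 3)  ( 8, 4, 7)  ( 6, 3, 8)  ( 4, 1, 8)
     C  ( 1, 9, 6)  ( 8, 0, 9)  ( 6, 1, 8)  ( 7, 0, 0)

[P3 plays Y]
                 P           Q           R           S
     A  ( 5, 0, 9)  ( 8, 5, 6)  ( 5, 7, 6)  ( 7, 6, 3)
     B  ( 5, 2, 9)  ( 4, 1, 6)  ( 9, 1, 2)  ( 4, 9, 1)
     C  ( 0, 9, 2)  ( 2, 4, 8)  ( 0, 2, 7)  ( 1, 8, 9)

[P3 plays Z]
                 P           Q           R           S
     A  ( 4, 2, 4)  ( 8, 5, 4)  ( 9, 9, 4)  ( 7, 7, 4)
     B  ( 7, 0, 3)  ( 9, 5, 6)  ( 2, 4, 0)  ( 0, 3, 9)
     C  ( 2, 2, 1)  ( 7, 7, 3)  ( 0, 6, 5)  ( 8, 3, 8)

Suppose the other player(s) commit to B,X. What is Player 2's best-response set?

argmax u_2 = {P}

u_2(P vs B,X) = 7
u_2(Q vs B,X) = 4
u_2(R vs B,X) = 3
u_2(S vs B,X) = 1
max payoff 7 at {P}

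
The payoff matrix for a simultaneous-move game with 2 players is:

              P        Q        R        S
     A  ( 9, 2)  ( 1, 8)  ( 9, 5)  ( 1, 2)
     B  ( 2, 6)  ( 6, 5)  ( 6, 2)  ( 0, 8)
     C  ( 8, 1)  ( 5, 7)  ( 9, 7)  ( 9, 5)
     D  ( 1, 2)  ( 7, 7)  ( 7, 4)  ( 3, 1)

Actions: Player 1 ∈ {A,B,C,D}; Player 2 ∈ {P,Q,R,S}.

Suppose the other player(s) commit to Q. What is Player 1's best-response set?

u_1(A vs Q) = 1
u_1(B vs Q) = 6
u_1(C vs Q) = 5
u_1(D vs Q) = 7
max payoff 7 at {D}

argmax u_1 = {D}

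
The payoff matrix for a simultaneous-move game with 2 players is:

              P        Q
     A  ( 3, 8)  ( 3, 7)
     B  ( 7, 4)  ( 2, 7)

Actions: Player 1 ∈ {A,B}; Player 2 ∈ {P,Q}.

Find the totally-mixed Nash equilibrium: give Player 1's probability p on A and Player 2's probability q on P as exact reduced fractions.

P1 indiff ⇒ q·3+(1-q)·3 = q·7+(1-q)·2 ⇒ q(-4) = (1-q)(-1) ⇒ q = 1/5
P2 indiff ⇒ p·8+(1-p)·4 = p·7+(1-p)·7 ⇒ p(1) = (1-p)(3) ⇒ p = 3/4

p=3/4, q=1/5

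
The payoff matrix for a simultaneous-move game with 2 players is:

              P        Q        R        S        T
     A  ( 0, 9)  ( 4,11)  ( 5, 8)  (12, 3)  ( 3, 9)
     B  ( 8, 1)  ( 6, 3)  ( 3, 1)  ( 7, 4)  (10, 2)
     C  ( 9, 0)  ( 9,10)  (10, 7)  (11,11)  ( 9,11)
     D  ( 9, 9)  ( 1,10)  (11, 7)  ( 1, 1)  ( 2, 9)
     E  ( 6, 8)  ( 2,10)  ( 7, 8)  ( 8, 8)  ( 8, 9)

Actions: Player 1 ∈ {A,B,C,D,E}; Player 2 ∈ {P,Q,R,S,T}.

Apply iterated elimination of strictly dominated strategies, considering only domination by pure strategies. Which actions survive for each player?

P1 drop E (C beats it: P:9>6 Q:9>2 R:10>7 S:11>8 T:9>8)
P2 drop P (Q beats it: A:11>9 B:3>1 C:10>0 D:10>9)
P2 drop R (Q beats it: A:11>8 B:3>1 C:10>7 D:10>7)
P1 drop D (A beats it: Q:4>1 S:12>1 T:3>2)
P1→{A,B,C} P2→{Q,S,T}

IESDS → P1:{A,B,C} P2:{Q,S,T}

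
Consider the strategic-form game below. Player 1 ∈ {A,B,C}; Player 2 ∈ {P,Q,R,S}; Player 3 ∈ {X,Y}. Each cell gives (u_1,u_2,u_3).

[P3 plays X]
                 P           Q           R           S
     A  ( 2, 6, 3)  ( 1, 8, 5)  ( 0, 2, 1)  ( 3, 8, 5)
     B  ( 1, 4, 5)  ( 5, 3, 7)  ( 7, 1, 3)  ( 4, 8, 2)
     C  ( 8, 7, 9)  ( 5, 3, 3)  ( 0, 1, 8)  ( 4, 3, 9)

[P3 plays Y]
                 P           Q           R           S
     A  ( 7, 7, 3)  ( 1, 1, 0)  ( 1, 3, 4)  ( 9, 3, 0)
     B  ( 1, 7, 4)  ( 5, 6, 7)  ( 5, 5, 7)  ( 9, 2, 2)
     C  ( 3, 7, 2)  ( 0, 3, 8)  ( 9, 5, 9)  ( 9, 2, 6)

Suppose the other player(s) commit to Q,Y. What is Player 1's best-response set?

u_1(A vs Q,Y) = 1
u_1(B vs Q,Y) = 5
u_1(C vs Q,Y) = 0
max payoff 5 at {B}

P1 best: {B}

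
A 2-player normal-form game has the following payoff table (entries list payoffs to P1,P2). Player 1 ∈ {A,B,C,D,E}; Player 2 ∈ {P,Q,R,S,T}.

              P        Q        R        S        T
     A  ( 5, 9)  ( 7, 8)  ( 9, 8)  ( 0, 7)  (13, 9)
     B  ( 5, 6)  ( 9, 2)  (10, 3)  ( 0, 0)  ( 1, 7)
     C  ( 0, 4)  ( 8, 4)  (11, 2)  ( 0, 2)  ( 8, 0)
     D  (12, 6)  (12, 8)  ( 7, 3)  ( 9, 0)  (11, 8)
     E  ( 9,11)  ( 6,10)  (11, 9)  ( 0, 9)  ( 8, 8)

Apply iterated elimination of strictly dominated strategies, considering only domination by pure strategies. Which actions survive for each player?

P2 drop R (P beats it: A:9>8 B:6>3 C:4>2 D:6>3 E:11>9)
P1 drop B (D beats it: P:12>5 Q:12>9 S:9>0 T:11>1)
P1 drop C (D beats it: P:12>0 Q:12>8 S:9>0 T:11>8)
P1 drop E (D beats it: P:12>9 Q:12>6 S:9>0 T:11>8)
P2 drop S (P beats it: A:9>7 D:6>0)
P1→{A,D} P2→{P,Q,T}

Survivors P1:{A,D} P2:{P,Q,T}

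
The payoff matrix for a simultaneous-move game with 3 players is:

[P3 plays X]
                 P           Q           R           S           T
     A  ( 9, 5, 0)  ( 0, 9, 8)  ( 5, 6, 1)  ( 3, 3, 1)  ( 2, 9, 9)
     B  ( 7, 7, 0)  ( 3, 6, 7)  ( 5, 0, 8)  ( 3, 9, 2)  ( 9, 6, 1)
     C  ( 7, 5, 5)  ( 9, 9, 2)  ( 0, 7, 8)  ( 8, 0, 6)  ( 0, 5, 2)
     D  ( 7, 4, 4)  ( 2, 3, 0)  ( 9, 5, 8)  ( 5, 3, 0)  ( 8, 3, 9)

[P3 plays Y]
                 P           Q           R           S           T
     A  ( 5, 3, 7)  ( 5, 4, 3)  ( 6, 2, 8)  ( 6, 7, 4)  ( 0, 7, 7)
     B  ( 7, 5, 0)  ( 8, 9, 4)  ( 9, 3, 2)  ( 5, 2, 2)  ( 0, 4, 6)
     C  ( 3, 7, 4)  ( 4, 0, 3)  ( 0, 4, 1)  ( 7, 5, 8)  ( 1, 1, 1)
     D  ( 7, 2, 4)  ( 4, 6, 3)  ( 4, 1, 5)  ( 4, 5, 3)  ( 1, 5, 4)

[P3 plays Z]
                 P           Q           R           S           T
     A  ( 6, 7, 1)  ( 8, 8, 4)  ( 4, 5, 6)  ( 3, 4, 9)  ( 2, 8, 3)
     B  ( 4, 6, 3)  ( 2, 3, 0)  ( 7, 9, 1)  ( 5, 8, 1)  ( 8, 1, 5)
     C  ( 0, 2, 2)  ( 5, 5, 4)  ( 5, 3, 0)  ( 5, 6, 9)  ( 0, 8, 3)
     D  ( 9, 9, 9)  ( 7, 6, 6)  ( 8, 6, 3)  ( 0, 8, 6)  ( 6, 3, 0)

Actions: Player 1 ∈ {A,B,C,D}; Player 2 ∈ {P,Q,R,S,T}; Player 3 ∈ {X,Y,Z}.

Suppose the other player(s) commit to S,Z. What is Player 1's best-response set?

u_1(A vs S,Z) = 3
u_1(B vs S,Z) = 5
u_1(C vs S,Z) = 5
u_1(D vs S,Z) = 0
max payoff 5 at {B,C}

P1 best: {B,C}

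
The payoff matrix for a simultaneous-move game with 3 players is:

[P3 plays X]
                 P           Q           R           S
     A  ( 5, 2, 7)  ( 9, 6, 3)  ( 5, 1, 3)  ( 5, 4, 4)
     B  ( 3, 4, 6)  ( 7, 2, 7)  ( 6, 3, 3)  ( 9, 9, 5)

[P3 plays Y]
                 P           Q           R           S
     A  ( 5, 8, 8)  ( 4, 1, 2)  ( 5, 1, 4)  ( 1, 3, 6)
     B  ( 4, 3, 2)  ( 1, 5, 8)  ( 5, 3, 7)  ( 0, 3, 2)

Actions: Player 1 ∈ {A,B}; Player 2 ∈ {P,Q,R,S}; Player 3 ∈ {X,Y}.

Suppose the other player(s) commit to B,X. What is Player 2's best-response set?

P2 best: {S}

u_2(P vs B,X) = 4
u_2(Q vs B,X) = 2
u_2(R vs B,X) = 3
u_2(S vs B,X) = 9
max payoff 9 at {S}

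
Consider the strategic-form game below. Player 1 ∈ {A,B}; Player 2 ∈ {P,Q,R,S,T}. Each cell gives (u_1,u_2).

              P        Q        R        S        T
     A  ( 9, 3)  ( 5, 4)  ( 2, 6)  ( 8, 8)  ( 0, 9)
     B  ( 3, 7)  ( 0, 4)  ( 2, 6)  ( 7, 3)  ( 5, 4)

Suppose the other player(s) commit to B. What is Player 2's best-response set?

u_2(P vs B) = 7
u_2(Q vs B) = 4
u_2(R vs B) = 6
u_2(S vs B) = 3
u_2(T vs B) = 4
max payoff 7 at {P}

argmax u_2 = {P}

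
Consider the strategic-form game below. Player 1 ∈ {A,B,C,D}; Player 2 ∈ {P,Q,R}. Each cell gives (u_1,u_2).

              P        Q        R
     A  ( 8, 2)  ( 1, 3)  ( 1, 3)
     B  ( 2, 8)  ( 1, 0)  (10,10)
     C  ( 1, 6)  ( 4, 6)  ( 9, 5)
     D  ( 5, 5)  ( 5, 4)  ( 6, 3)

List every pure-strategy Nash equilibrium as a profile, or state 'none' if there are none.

Nash profiles: (B,R)

(A,P): not NE [P2→R gives 3>2]
(A,Q): not NE [P1→D gives 5>1]
(A,R): not NE [P1→B gives 10>1]
(B,P): not NE [P1→A gives 8>2; P2→R gives 10>8]
(B,Q): not NE [P1→D gives 5>1; P2→R gives 10>0]
(B,R): NE
(C,P): not NE [P1→A gives 8>1]
(C,Q): not NE [P1→D gives 5>4]
(C,R): not NE [P1→B gives 10>9; P2→Q gives 6>5]
(D,P): not NE [P1→A gives 8>5]
(D,Q): not NE [P2→P gives 5>4]
(D,R): not NE [P1→B gives 10>6; P2→P gives 5>3]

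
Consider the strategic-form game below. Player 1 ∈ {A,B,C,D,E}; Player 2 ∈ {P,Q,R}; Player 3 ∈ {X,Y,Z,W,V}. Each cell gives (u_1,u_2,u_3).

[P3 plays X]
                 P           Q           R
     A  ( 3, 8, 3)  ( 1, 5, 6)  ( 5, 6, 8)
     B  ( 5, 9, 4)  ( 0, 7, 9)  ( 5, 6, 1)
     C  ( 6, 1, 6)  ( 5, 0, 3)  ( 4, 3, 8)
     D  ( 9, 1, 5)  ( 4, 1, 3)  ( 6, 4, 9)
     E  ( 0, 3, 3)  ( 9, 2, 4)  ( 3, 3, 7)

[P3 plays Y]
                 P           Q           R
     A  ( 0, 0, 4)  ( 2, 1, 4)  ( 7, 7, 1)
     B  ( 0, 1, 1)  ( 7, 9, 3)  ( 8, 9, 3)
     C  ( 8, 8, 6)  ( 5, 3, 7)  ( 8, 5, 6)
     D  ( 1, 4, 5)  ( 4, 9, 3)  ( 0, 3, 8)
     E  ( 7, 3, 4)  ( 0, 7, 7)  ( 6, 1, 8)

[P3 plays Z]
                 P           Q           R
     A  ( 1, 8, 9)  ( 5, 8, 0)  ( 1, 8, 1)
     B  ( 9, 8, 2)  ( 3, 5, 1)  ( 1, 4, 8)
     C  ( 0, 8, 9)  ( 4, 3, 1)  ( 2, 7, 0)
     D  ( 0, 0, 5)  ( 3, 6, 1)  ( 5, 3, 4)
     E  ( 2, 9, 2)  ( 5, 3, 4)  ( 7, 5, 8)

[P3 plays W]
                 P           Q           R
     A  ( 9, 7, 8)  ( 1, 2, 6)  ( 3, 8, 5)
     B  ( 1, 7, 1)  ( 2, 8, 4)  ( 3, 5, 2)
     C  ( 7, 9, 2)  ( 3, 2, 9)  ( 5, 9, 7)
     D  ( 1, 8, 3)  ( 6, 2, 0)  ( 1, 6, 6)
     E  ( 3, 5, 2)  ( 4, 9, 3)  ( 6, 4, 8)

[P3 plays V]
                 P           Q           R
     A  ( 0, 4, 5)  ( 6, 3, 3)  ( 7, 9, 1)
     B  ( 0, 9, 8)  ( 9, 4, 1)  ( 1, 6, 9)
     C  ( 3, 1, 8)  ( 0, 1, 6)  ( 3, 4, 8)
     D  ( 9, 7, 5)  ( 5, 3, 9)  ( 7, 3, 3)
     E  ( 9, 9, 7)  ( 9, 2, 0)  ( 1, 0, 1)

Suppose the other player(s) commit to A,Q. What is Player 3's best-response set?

u_3(X vs A,Q) = 6
u_3(Y vs A,Q) = 4
u_3(Z vs A,Q) = 0
u_3(W vs A,Q) = 6
u_3(V vs A,Q) = 3
max payoff 6 at {X,W}

argmax u_3 = {X,W}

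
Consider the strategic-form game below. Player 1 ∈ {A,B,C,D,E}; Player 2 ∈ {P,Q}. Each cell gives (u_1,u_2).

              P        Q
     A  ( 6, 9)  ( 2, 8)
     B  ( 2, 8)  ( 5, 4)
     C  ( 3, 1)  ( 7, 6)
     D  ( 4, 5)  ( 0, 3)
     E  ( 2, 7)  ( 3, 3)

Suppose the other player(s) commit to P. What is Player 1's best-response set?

argmax u_1 = {A}

u_1(A vs P) = 6
u_1(B vs P) = 2
u_1(C vs P) = 3
u_1(D vs P) = 4
u_1(E vs P) = 2
max payoff 6 at {A}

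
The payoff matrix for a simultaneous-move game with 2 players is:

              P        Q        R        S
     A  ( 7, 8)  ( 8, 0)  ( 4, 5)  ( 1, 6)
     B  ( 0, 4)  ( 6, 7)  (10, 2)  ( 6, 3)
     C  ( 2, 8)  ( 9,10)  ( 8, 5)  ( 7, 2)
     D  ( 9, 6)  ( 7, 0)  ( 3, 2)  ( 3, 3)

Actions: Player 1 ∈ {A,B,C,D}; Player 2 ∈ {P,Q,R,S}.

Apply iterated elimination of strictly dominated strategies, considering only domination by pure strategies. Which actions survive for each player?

P2 drop R (P beats it: A:8>5 B:4>2 C:8>5 D:6>2)
P1 drop B (C beats it: P:2>0 Q:9>6 S:7>6)
P2 drop S (P beats it: A:8>6 C:8>2 D:6>3)
P1→{A,C,D} P2→{P,Q}

IESDS → P1:{A,C,D} P2:{P,Q}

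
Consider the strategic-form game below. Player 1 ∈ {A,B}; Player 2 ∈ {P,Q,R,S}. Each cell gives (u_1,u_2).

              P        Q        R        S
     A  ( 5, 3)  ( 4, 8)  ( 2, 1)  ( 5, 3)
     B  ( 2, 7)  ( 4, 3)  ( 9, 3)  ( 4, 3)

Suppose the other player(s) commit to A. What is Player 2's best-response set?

u_2(P vs A) = 3
u_2(Q vs A) = 8
u_2(R vs A) = 1
u_2(S vs A) = 3
max payoff 8 at {Q}

P2 best: {Q}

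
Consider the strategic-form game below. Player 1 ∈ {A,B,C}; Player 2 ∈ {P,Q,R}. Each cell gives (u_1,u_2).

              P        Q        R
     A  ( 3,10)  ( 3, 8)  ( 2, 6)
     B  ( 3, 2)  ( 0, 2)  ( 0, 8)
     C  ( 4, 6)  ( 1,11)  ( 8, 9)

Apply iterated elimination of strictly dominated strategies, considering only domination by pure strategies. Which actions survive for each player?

IESDS → P1:{A,C} P2:{P,Q}

P1 drop B (C beats it: P:4>3 Q:1>0 R:8>0)
P2 drop R (Q beats it: A:8>6 C:11>9)
P1→{A,C} P2→{P,Q}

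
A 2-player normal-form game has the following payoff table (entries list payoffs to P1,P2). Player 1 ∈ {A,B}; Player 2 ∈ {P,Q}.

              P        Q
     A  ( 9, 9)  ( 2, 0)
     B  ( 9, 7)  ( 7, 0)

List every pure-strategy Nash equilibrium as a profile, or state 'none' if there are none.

NE set: (A,P), (B,P)

(A,P): NE
(A,Q): not NE [P1→B gives 7>2; P2→P gives 9>0]
(B,P): NE
(B,Q): not NE [P2→P gives 7>0]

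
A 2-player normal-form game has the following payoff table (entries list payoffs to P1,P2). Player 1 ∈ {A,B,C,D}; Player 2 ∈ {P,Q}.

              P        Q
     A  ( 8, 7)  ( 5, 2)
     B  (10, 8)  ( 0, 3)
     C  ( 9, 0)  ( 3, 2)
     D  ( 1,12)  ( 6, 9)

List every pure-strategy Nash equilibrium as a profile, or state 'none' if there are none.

(A,P): not NE [P1→B gives 10>8]
(A,Q): not NE [P1→D gives 6>5; P2→P gives 7>2]
(B,P): NE
(B,Q): not NE [P1→D gives 6>0; P2→P gives 8>3]
(C,P): not NE [P1→B gives 10>9; P2→Q gives 2>0]
(C,Q): not NE [P1→D gives 6>3]
(D,P): not NE [P1→B gives 10>1]
(D,Q): not NE [P2→P gives 12>9]

Nash profiles: (B,P)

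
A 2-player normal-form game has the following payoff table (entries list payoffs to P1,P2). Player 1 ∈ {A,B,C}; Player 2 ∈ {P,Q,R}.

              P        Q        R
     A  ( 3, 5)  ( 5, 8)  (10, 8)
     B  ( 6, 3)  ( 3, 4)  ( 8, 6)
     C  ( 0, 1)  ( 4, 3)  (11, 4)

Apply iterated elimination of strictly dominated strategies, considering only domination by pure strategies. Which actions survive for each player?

P2 drop P (Q beats it: A:8>5 B:4>3 C:3>1)
P1 drop B (A beats it: Q:5>3 R:10>8)
P1→{A,C} P2→{Q,R}

IESDS → P1:{A,C} P2:{Q,R}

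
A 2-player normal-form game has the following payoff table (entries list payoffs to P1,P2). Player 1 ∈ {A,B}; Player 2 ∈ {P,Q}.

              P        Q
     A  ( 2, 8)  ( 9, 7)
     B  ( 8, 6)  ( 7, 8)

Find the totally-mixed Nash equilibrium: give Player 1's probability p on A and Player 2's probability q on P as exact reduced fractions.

(p,q) = (2/3, 1/4)

P1 indiff ⇒ q·2+(1-q)·9 = q·8+(1-q)·7 ⇒ q(-6) = (1-q)(-2) ⇒ q = 1/4
P2 indiff ⇒ p·8+(1-p)·6 = p·7+(1-p)·8 ⇒ p(1) = (1-p)(2) ⇒ p = 2/3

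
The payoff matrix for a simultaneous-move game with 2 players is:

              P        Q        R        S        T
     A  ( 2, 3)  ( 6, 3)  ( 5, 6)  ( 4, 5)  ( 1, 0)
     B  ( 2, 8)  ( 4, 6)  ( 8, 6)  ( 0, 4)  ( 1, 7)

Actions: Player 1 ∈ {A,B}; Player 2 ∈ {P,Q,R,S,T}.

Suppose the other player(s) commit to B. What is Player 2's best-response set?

u_2(P vs B) = 8
u_2(Q vs B) = 6
u_2(R vs B) = 6
u_2(S vs B) = 4
u_2(T vs B) = 7
max payoff 8 at {P}

BR_2 = {P}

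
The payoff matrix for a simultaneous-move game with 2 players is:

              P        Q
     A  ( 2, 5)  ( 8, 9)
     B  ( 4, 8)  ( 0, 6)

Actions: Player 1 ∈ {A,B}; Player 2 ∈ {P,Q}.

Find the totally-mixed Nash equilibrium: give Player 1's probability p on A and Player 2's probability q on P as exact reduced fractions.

P1 indiff ⇒ q·2+(1-q)·8 = q·4+(1-q)·0 ⇒ q(-2) = (1-q)(-8) ⇒ q = 4/5
P2 indiff ⇒ p·5+(1-p)·8 = p·9+(1-p)·6 ⇒ p(-4) = (1-p)(-2) ⇒ p = 1/3

(p,q) = (1/3, 4/5)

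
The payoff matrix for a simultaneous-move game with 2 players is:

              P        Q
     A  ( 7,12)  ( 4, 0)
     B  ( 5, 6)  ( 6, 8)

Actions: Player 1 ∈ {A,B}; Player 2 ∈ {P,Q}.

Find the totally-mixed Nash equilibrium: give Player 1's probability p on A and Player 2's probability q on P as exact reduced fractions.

(p,q) = (1/7, 1/2)

P1 indiff ⇒ q·7+(1-q)·4 = q·5+(1-q)·6 ⇒ q(2) = (1-q)(2) ⇒ q = 1/2
P2 indiff ⇒ p·12+(1-p)·6 = p·0+(1-p)·8 ⇒ p(12) = (1-p)(2) ⇒ p = 1/7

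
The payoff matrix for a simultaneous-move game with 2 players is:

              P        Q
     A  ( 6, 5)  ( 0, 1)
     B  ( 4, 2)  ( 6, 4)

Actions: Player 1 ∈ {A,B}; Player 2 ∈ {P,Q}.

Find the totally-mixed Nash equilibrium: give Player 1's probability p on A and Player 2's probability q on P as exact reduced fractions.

P1 indiff ⇒ q·6+(1-q)·0 = q·4+(1-q)·6 ⇒ q(2) = (1-q)(6) ⇒ q = 3/4
P2 indiff ⇒ p·5+(1-p)·2 = p·1+(1-p)·4 ⇒ p(4) = (1-p)(2) ⇒ p = 1/3

P1 mixes 1/3 on A; P2 mixes 3/4 on P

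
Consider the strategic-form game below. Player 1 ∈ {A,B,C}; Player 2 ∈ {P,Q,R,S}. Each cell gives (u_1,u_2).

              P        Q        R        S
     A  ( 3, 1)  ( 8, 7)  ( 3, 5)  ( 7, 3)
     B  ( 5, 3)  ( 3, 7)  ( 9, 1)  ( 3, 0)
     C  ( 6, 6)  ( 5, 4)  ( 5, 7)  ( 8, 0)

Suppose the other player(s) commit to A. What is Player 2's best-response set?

u_2(P vs A) = 1
u_2(Q vs A) = 7
u_2(R vs A) = 5
u_2(S vs A) = 3
max payoff 7 at {Q}

BR_2 = {Q}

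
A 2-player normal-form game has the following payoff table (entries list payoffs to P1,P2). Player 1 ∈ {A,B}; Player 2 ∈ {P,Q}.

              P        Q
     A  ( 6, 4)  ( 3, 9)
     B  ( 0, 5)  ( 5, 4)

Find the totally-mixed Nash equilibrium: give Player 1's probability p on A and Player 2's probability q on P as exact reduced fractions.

P1 indiff ⇒ q·6+(1-q)·3 = q·0+(1-q)·5 ⇒ q(6) = (1-q)(2) ⇒ q = 1/4
P2 indiff ⇒ p·4+(1-p)·5 = p·9+(1-p)·4 ⇒ p(-5) = (1-p)(-1) ⇒ p = 1/6

(p,q) = (1/6, 1/4)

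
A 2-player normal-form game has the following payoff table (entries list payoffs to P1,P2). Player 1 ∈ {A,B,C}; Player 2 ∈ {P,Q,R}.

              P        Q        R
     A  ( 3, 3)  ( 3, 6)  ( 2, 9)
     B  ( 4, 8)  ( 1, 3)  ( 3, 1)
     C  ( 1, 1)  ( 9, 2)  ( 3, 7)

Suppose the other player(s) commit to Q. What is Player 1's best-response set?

BR_1 = {C}

u_1(A vs Q) = 3
u_1(B vs Q) = 1
u_1(C vs Q) = 9
max payoff 9 at {C}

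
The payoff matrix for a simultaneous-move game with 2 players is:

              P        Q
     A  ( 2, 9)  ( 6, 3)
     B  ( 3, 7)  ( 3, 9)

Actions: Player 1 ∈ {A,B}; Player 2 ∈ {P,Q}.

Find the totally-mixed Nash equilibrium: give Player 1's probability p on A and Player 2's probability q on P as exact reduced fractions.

P1 indiff ⇒ q·2+(1-q)·6 = q·3+(1-q)·3 ⇒ q(-1) = (1-q)(-3) ⇒ q = 3/4
P2 indiff ⇒ p·9+(1-p)·7 = p·3+(1-p)·9 ⇒ p(6) = (1-p)(2) ⇒ p = 1/4

(p,q) = (1/4, 3/4)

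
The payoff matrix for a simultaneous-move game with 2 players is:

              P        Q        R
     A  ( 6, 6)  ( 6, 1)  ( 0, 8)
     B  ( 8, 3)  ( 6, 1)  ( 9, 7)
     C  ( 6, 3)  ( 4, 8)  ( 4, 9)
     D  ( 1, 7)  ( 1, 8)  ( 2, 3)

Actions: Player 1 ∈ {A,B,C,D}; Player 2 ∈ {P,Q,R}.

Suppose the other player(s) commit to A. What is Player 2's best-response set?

u_2(P vs A) = 6
u_2(Q vs A) = 1
u_2(R vs A) = 8
max payoff 8 at {R}

argmax u_2 = {R}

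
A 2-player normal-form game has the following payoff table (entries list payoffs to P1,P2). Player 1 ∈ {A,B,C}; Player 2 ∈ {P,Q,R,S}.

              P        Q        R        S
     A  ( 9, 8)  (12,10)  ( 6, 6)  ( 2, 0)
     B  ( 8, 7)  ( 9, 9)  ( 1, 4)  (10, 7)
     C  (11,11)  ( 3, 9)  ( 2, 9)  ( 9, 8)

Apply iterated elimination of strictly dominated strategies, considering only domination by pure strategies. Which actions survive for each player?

Remaining: P1:{A,C} P2:{P,Q}

P2 drop R (P beats it: A:8>6 B:7>4 C:11>9)
P2 drop S (Q beats it: A:10>0 B:9>7 C:9>8)
P1 drop B (A beats it: P:9>8 Q:12>9)
P1→{A,C} P2→{P,Q}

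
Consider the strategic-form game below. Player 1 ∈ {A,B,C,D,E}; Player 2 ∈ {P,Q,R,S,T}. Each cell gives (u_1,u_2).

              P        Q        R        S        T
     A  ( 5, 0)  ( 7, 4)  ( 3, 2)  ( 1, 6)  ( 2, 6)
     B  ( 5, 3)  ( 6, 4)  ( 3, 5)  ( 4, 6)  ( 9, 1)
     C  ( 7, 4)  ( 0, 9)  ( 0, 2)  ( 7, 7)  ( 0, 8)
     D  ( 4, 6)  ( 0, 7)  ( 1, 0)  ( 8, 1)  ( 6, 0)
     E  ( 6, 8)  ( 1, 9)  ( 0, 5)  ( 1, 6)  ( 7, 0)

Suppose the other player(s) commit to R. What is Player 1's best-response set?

argmax u_1 = {A,B}

u_1(A vs R) = 3
u_1(B vs R) = 3
u_1(C vs R) = 0
u_1(D vs R) = 1
u_1(E vs R) = 0
max payoff 3 at {A,B}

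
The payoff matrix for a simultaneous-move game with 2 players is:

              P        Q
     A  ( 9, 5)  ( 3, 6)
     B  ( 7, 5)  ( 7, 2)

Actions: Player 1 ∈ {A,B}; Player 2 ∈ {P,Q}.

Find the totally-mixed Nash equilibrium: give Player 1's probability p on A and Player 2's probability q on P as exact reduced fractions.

P1 indiff ⇒ q·9+(1-q)·3 = q·7+(1-q)·7 ⇒ q(2) = (1-q)(4) ⇒ q = 2/3
P2 indiff ⇒ p·5+(1-p)·5 = p·6+(1-p)·2 ⇒ p(-1) = (1-p)(-3) ⇒ p = 3/4

P1 mixes 3/4 on A; P2 mixes 2/3 on P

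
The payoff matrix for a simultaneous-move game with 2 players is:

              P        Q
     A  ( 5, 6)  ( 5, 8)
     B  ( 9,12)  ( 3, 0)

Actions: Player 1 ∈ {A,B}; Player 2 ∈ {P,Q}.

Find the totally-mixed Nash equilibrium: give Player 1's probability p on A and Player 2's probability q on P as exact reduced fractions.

(p,q) = (6/7, 1/3)

P1 indiff ⇒ q·5+(1-q)·5 = q·9+(1-q)·3 ⇒ q(-4) = (1-q)(-2) ⇒ q = 1/3
P2 indiff ⇒ p·6+(1-p)·12 = p·8+(1-p)·0 ⇒ p(-2) = (1-p)(-12) ⇒ p = 6/7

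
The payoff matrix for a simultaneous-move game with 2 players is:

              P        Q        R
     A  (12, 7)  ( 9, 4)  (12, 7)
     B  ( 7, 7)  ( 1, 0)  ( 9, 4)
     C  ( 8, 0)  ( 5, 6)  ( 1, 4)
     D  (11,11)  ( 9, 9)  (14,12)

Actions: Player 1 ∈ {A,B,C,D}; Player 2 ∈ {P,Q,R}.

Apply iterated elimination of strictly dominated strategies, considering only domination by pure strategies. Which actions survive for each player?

P1 drop B (A beats it: P:12>7 Q:9>1 R:12>9)
P1 drop C (A beats it: P:12>8 Q:9>5 R:12>1)
P2 drop Q (P beats it: A:7>4 D:11>9)
P1→{A,D} P2→{P,R}

IESDS → P1:{A,D} P2:{P,R}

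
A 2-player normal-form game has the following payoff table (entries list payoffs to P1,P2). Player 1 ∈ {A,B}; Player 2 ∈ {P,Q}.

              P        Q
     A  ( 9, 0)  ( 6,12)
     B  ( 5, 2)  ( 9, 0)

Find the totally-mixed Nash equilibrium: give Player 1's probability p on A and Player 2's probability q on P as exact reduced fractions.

p=1/7, q=3/7

P1 indiff ⇒ q·9+(1-q)·6 = q·5+(1-q)·9 ⇒ q(4) = (1-q)(3) ⇒ q = 3/7
P2 indiff ⇒ p·0+(1-p)·2 = p·12+(1-p)·0 ⇒ p(-12) = (1-p)(-2) ⇒ p = 1/7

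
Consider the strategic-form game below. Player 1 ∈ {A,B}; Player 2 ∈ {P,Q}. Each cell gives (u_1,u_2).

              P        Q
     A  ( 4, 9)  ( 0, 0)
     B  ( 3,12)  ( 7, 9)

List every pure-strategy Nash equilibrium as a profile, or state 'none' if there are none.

NE set: (A,P)

(A,P): NE
(A,Q): not NE [P1→B gives 7>0; P2→P gives 9>0]
(B,P): not NE [P1→A gives 4>3]
(B,Q): not NE [P2→P gives 12>9]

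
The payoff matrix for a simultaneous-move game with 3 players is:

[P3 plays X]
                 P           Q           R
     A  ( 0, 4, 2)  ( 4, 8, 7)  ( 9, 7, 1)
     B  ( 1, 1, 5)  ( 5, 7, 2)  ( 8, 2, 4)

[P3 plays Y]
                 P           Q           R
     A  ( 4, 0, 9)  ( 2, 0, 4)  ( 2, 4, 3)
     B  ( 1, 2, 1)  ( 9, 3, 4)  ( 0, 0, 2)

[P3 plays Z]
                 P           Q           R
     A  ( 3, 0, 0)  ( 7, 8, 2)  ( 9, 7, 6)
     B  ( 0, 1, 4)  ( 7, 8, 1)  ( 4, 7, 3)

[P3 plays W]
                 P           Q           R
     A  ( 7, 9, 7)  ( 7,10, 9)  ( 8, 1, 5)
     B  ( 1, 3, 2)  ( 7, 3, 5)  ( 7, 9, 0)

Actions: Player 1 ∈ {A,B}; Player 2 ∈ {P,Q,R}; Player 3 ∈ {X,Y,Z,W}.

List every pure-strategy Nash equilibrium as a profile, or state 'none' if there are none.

(A,P,X): not NE [P1→B gives 1>0; P2→Q gives 8>4; P3→Y gives 9>2]
(A,P,Y): not NE [P2→R gives 4>0]
(A,P,Z): not NE [P2→Q gives 8>0; P3→Y gives 9>0]
(A,P,W): not NE [P2→Q gives 10>9; P3→Y gives 9>7]
(A,Q,X): not NE [P1→B gives 5>4; P3→W gives 9>7]
(A,Q,Y): not NE [P1→B gives 9>2; P2→R gives 4>0; P3→W gives 9>4]
(A,Q,Z): not NE [P3→W gives 9>2]
(A,Q,W): NE
(A,R,X): not NE [P2→Q gives 8>7; P3→Z gives 6>1]
(A,R,Y): not NE [P3→Z gives 6>3]
(A,R,Z): not NE [P2→Q gives 8>7]
(A,R,W): not NE [P2→Q gives 10>1; P3→Z gives 6>5]
(B,P,X): not NE [P2→Q gives 7>1]
(B,P,Y): not NE [P1→A gives 4>1; P2→Q gives 3>2; P3→X gives 5>1]
(B,P,Z): not NE [P1→A gives 3>0; P2→Q gives 8>1; P3→X gives 5>4]
(B,P,W): not NE [P1→A gives 7>1; P2→R gives 9>3; P3→X gives 5>2]
(B,Q,X): not NE [P3→W gives 5>2]
(B,Q,Y): not NE [P3→W gives 5>4]
(B,Q,Z): not NE [P3→W gives 5>1]
(B,Q,W): not NE [P2→R gives 9>3]
(B,R,X): not NE [P1→A gives 9>8; P2→Q gives 7>2]
(B,R,Y): not NE [P1→A gives 2>0; P2→Q gives 3>0; P3→X gives 4>2]
(B,R,Z): not NE [P1→A gives 9>4; P2→Q gives 8>7; P3→X gives 4>3]
(B,R,W): not NE [P1→A gives 8>7; P3→X gives 4>0]

NE set: (A,Q,W)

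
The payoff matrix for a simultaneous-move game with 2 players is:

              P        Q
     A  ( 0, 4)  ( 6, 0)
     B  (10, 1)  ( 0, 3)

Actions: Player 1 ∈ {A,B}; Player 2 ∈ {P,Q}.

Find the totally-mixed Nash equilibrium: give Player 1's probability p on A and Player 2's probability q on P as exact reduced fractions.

P1 indiff ⇒ q·0+(1-q)·6 = q·10+(1-q)·0 ⇒ q(-10) = (1-q)(-6) ⇒ q = 3/8
P2 indiff ⇒ p·4+(1-p)·1 = p·0+(1-p)·3 ⇒ p(4) = (1-p)(2) ⇒ p = 1/3

(p,q) = (1/3, 3/8)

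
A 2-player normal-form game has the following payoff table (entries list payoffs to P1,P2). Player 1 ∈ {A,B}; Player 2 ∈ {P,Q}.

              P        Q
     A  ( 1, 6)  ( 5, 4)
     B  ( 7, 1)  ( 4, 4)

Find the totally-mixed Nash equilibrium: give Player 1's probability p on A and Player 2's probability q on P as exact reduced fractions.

P1 mixes 3/5 on A; P2 mixes 1/7 on P

P1 indiff ⇒ q·1+(1-q)·5 = q·7+(1-q)·4 ⇒ q(-6) = (1-q)(-1) ⇒ q = 1/7
P2 indiff ⇒ p·6+(1-p)·1 = p·4+(1-p)·4 ⇒ p(2) = (1-p)(3) ⇒ p = 3/5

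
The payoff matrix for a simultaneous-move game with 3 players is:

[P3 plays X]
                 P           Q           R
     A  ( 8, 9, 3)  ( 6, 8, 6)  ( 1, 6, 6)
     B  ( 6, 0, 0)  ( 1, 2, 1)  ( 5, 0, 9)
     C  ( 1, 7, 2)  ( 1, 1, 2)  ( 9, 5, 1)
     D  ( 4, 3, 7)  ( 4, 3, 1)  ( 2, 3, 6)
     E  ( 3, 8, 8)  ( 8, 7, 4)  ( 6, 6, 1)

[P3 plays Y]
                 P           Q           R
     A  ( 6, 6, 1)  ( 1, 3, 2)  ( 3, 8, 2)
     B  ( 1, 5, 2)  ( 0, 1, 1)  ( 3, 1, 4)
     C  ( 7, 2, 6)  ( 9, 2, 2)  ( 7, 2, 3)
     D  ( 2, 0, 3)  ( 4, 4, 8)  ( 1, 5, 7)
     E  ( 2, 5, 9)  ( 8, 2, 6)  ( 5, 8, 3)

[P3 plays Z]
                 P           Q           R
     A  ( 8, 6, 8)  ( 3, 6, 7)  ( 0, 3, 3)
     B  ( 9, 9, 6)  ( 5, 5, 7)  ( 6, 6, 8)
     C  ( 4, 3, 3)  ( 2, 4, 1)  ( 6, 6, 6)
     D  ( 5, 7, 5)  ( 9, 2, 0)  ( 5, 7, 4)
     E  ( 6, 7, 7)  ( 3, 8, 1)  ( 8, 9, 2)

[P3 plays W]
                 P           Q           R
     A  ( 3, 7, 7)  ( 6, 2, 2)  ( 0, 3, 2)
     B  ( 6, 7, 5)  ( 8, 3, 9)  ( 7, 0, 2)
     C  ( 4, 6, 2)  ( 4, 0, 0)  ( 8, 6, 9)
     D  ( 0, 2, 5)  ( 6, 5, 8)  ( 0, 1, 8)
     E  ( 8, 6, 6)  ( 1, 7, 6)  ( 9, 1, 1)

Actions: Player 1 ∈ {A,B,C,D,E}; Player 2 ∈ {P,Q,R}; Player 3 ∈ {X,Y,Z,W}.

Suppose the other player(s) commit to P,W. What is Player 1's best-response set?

argmax u_1 = {E}

u_1(A vs P,W) = 3
u_1(B vs P,W) = 6
u_1(C vs P,W) = 4
u_1(D vs P,W) = 0
u_1(E vs P,W) = 8
max payoff 8 at {E}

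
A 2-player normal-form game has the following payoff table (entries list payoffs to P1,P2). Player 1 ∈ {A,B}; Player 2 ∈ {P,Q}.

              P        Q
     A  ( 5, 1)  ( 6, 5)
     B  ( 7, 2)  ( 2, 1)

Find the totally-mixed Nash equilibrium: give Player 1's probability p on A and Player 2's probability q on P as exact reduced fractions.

P1 indiff ⇒ q·5+(1-q)·6 = q·7+(1-q)·2 ⇒ q(-2) = (1-q)(-4) ⇒ q = 2/3
P2 indiff ⇒ p·1+(1-p)·2 = p·5+(1-p)·1 ⇒ p(-4) = (1-p)(-1) ⇒ p = 1/5

P1 mixes 1/5 on A; P2 mixes 2/3 on P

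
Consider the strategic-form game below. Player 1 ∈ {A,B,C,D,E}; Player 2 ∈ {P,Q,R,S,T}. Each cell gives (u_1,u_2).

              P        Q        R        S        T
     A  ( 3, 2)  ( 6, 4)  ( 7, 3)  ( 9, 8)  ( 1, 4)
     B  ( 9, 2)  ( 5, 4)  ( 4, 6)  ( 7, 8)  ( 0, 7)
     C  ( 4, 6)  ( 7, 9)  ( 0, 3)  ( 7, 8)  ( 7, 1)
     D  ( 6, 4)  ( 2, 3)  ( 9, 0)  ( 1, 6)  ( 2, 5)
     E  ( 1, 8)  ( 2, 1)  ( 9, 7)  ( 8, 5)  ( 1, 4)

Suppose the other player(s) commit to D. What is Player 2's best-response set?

P2 best: {S}

u_2(P vs D) = 4
u_2(Q vs D) = 3
u_2(R vs D) = 0
u_2(S vs D) = 6
u_2(T vs D) = 5
max payoff 6 at {S}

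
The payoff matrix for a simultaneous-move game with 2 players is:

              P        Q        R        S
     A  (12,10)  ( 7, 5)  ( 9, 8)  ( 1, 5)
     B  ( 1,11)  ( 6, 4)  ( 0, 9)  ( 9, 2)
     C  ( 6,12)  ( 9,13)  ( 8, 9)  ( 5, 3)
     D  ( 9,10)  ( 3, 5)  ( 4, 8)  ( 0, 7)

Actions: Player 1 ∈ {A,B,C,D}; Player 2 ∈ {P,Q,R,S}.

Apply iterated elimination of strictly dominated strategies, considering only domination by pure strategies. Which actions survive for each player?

P1 drop D (A beats it: P:12>9 Q:7>3 R:9>4 S:1>0)
P2 drop R (P beats it: A:10>8 B:11>9 C:12>9)
P2 drop S (P beats it: A:10>5 B:11>2 C:12>3)
P1 drop B (A beats it: P:12>1 Q:7>6)
P1→{A,C} P2→{P,Q}

IESDS → P1:{A,C} P2:{P,Q}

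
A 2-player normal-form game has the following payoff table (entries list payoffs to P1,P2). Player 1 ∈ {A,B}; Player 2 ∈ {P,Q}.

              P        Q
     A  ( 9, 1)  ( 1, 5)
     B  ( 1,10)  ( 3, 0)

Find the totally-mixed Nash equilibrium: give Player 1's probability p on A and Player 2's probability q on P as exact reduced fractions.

P1 indiff ⇒ q·9+(1-q)·1 = q·1+(1-q)·3 ⇒ q(8) = (1-q)(2) ⇒ q = 1/5
P2 indiff ⇒ p·1+(1-p)·10 = p·5+(1-p)·0 ⇒ p(-4) = (1-p)(-10) ⇒ p = 5/7

P1 mixes 5/7 on A; P2 mixes 1/5 on P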